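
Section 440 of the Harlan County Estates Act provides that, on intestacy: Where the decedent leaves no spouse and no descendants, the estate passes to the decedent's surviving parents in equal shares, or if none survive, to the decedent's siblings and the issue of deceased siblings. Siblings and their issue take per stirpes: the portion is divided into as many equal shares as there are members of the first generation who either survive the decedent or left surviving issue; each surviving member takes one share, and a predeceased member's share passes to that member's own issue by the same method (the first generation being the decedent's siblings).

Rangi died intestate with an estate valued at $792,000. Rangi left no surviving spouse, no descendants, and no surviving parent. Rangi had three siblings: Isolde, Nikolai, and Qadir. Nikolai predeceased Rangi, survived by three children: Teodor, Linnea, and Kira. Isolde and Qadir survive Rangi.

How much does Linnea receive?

The entire $792,000 passes to the siblings and their issue.
That amount ($792,000) is divided into 3 shares of $264,000: Isolde and Qadir each take $264,000; Nikolai's $264,000 share passes to Nikolai's issue.
Nikolai's share ($264,000) is divided into 3 shares of $88,000: Teodor, Linnea, and Kira each take $88,000.

Linnea receives $88,000.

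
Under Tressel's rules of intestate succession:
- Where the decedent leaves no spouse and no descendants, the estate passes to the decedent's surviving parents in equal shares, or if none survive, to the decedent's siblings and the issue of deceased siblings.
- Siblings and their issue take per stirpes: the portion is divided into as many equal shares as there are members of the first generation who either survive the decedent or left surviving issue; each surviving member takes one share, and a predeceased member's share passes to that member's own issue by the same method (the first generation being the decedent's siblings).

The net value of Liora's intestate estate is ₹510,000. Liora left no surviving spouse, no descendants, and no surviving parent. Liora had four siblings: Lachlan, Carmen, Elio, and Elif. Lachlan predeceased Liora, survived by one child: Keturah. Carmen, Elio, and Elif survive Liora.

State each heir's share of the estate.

Keturah: ₹127,500; Carmen: ₹127,500; Elio: ₹127,500; Elif: ₹127,500

The entire ₹510,000 passes to the siblings and their issue.
That amount (₹510,000) is divided into 4 shares of ₹127,500: Carmen, Elio, and Elif each take ₹127,500; Lachlan's ₹127,500 share passes to Lachlan's issue.
Lachlan's share (₹127,500) passes entirely to Keturah.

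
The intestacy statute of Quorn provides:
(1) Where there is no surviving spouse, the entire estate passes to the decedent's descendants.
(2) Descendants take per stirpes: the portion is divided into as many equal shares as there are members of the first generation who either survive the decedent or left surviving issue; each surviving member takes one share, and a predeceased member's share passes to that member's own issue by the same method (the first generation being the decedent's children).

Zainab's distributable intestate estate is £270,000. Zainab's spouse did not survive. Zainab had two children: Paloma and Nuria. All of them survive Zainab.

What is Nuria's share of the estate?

Nuria receives £135,000.

The entire £270,000 passes to the descendants.
That amount (£270,000) is divided into 2 shares of £135,000: Paloma and Nuria each take £135,000.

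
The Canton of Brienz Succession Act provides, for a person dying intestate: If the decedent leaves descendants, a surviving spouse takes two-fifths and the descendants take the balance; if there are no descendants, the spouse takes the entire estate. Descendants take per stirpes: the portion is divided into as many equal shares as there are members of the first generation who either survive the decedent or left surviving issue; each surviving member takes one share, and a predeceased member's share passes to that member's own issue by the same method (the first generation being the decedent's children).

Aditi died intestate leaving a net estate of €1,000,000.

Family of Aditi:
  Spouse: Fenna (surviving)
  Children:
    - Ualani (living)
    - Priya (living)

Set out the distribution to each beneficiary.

Fenna: €400,000; Ualani: €300,000; Priya: €300,000

Fenna takes two-fifths of €1,000,000 = €400,000. The remaining €600,000 passes to the descendants.
The descendants' portion (€600,000) is divided into 2 shares of €300,000: Ualani and Priya each take €300,000.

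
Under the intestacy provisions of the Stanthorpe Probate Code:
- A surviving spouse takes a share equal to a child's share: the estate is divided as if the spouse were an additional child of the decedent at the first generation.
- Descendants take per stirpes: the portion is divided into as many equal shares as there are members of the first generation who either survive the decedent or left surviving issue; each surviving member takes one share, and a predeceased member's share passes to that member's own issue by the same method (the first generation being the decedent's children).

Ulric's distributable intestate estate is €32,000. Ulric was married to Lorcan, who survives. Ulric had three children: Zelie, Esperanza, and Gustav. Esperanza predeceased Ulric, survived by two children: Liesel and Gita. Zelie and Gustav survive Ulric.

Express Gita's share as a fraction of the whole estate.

The spouse counts as an additional share at the children's level, so there are 4 primary shares of €8,000. Lorcan takes one such share (€8,000).
The children's combined portion (€24,000) is divided into 3 shares of €8,000: Zelie and Gustav each take €8,000; Esperanza's €8,000 share passes to Esperanza's issue.
Esperanza's share (€8,000) is divided into 2 shares of €4,000: Liesel and Gita each take €4,000.

Gita receives 1/8 of the estate.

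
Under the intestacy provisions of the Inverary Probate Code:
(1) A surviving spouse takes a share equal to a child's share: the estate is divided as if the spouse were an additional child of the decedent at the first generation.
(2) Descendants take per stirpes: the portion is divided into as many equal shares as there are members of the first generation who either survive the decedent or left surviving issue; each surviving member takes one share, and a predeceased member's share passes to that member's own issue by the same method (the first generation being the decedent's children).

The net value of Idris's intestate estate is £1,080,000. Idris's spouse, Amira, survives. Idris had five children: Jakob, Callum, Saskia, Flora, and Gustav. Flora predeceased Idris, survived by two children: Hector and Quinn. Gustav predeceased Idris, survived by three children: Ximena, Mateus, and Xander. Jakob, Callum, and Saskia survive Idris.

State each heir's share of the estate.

The spouse counts as an additional share at the children's level, so there are 6 primary shares of £180,000. Amira takes one such share (£180,000).
The children's combined portion (£900,000) is divided into 5 shares of £180,000: Jakob, Callum, and Saskia each take £180,000; Flora's £180,000 share passes to Flora's issue; Gustav's £180,000 share passes to Gustav's issue.
Flora's share (£180,000) is divided into 2 shares of £90,000: Hector and Quinn each take £90,000.
Gustav's share (£180,000) is divided into 3 shares of £60,000: Ximena, Mateus, and Xander each take £60,000.

Amira: £180,000; Jakob: £180,000; Callum: £180,000; Saskia: £180,000; Hector: £90,000; Quinn: £90,000; Ximena: £60,000; Mateus: £60,000; Xander: £60,000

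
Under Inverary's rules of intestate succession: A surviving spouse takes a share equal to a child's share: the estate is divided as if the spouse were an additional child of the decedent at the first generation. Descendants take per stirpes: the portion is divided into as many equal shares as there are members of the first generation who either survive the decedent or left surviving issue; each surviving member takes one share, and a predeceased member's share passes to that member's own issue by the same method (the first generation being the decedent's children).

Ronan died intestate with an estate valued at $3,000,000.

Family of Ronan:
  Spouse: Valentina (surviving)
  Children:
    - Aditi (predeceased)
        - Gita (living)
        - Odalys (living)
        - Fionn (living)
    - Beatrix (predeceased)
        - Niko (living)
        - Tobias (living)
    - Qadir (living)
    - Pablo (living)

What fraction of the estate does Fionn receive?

The spouse counts as an additional share at the children's level, so there are 5 primary shares of $600,000. Valentina takes one such share ($600,000).
The children's combined portion ($2,400,000) is divided into 4 shares of $600,000: Qadir and Pablo each take $600,000; Aditi's $600,000 share passes to Aditi's issue; Beatrix's $600,000 share passes to Beatrix's issue.
Aditi's share ($600,000) is divided into 3 shares of $200,000: Gita, Odalys, and Fionn each take $200,000.
Beatrix's share ($600,000) is divided into 2 shares of $300,000: Niko and Tobias each take $300,000.

Fionn receives 1/15 of the estate.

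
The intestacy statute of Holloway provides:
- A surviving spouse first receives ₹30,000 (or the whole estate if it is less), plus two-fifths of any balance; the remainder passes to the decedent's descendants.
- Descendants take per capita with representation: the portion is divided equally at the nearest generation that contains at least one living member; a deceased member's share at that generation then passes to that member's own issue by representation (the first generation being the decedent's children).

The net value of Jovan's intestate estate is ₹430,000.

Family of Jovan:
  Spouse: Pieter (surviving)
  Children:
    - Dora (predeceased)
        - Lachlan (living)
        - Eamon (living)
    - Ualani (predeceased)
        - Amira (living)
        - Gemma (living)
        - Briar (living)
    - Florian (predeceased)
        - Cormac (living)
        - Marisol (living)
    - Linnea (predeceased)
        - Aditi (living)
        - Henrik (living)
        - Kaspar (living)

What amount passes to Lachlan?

Pieter first takes ₹30,000, leaving a balance of ₹400,000. Pieter then takes two-fifths of the balance (₹160,000), for a total of ₹190,000. The remaining ₹240,000 passes to the descendants.
No child survives, so the initial division is made at the grandchildren's generation.
The descendants' portion (₹240,000) is divided into 10 shares of ₹24,000: Lachlan, Eamon, Amira, Gemma, Briar, Cormac, Marisol, Aditi, Henrik, and Kaspar each take ₹24,000.

Lachlan receives ₹24,000.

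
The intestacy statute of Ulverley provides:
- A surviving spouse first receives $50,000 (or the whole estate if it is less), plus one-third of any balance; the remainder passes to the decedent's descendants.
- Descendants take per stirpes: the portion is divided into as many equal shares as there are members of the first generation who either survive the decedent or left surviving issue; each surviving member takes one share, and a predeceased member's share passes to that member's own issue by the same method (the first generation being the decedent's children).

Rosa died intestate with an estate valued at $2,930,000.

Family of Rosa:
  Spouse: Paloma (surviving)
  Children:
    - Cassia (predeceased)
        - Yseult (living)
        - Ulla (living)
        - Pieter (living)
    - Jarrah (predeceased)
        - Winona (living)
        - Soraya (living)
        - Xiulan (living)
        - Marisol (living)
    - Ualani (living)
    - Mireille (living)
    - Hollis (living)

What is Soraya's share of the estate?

Paloma first takes $50,000, leaving a balance of $2,880,000. Paloma then takes one-third of the balance ($960,000), for a total of $1,010,000. The remaining $1,920,000 passes to the descendants.
The descendants' portion ($1,920,000) is divided into 5 shares of $384,000: Ualani, Mireille, and Hollis each take $384,000; Cassia's $384,000 share passes to Cassia's issue; Jarrah's $384,000 share passes to Jarrah's issue.
Cassia's share ($384,000) is divided into 3 shares of $128,000: Yseult, Ulla, and Pieter each take $128,000.
Jarrah's share ($384,000) is divided into 4 shares of $96,000: Winona, Soraya, Xiulan, and Marisol each take $96,000.

Soraya receives $96,000.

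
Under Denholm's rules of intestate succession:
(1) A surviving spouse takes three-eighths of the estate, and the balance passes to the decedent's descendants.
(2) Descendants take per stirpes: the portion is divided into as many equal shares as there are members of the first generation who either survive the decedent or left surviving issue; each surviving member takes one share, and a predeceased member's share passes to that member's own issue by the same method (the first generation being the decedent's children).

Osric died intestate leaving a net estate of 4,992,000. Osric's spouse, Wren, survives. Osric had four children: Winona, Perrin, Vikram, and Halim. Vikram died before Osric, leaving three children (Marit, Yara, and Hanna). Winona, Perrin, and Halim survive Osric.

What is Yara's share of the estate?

Yara receives 260,000.

Wren takes three-eighths of 4,992,000 = 1,872,000. The remaining 3,120,000 passes to the descendants.
The descendants' portion (3,120,000) is divided into 4 shares of 780,000: Winona, Perrin, and Halim each take 780,000; Vikram's 780,000 share passes to Vikram's issue.
Vikram's share (780,000) is divided into 3 shares of 260,000: Marit, Yara, and Hanna each take 260,000.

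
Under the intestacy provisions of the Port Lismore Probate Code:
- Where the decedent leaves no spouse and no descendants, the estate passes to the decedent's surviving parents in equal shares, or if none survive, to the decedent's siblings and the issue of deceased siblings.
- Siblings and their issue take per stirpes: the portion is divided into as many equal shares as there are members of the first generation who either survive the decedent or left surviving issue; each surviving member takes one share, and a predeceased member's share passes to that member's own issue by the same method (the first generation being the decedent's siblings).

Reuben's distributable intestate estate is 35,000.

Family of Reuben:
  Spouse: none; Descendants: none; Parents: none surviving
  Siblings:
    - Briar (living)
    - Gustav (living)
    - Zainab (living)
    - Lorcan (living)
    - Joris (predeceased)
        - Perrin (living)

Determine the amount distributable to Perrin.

Perrin receives 7,000.

The entire 35,000 passes to the siblings and their issue.
That amount (35,000) is divided into 5 shares of 7,000: Briar, Gustav, Zainab, and Lorcan each take 7,000; Joris's 7,000 share passes to Joris's issue.
Joris's share (7,000) passes entirely to Perrin.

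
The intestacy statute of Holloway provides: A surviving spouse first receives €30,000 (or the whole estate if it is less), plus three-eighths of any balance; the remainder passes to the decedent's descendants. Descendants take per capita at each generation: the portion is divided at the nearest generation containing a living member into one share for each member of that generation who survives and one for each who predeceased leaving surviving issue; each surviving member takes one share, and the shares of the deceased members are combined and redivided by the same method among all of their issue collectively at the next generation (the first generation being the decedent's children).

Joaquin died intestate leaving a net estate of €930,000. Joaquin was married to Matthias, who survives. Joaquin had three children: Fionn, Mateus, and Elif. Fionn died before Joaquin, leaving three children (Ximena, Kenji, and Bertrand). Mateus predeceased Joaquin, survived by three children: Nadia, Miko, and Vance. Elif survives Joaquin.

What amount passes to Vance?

Vance receives €62,500.

Matthias first takes €30,000, leaving a balance of €900,000. Matthias then takes three-eighths of the balance (€337,500), for a total of €367,500. The remaining €562,500 passes to the descendants.
The descendants' portion (€562,500) is divided at the children's generation into 3 shares of €187,500. Elif takes €187,500. The 2 shares of the deceased (Fionn and Mateus) are combined into a pool of €375,000.
That pool (€375,000) is divided at the grandchildren's generation equally among Ximena, Kenji, Bertrand, Nadia, Miko, and Vance: €62,500 each.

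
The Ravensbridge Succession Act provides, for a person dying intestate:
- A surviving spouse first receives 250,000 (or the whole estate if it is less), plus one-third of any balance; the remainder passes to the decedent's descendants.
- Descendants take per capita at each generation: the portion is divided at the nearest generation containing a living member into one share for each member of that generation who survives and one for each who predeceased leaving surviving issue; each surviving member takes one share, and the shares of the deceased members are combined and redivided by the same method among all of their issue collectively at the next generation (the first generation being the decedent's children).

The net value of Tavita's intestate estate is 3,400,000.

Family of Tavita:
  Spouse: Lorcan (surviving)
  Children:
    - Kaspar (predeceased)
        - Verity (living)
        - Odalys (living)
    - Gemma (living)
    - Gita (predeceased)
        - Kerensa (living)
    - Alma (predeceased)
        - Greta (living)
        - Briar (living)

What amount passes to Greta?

Lorcan first takes 250,000, leaving a balance of 3,150,000. Lorcan then takes one-third of the balance (1,050,000), for a total of 1,300,000. The remaining 2,100,000 passes to the descendants.
The descendants' portion (2,100,000) is divided at the children's generation into 4 shares of 525,000. Gemma takes 525,000. The 3 shares of the deceased (Kaspar, Gita, and Alma) are combined into a pool of 1,575,000.
That pool (1,575,000) is divided at the grandchildren's generation equally among Verity, Odalys, Kerensa, Greta, and Briar: 315,000 each.

Greta receives 315,000.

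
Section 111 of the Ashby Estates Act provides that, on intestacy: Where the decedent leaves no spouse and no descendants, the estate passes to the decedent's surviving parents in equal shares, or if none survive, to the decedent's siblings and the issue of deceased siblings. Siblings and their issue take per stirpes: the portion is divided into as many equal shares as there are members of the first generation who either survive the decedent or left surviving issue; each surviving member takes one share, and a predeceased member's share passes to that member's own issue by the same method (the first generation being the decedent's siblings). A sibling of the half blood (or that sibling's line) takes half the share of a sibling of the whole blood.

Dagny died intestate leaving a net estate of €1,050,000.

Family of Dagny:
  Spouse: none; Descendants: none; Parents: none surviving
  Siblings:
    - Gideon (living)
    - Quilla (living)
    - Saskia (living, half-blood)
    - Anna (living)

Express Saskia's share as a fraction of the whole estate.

The entire €1,050,000 passes to the siblings and their issue.
Counting each half-blood sibling's line as half a unit, there are 7/2 units in €1,050,000, so one unit is €300,000. Whole-blood lines (Gideon, Quilla, and Anna) take €300,000 each; half-blood lines (Saskia) take €150,000 each.

Saskia receives 1/7 of the estate.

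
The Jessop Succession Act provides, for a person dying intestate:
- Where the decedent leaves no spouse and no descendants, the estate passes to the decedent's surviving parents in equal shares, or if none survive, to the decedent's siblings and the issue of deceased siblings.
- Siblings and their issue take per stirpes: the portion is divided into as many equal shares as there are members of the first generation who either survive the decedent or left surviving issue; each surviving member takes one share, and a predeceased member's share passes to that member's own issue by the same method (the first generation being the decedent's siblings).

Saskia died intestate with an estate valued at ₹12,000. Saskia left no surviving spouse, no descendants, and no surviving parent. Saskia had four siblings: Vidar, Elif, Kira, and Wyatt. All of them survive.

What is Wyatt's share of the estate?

Wyatt receives ₹3,000.

The entire ₹12,000 passes to the siblings and their issue.
That amount (₹12,000) is divided into 4 shares of ₹3,000: Vidar, Elif, Kira, and Wyatt each take ₹3,000.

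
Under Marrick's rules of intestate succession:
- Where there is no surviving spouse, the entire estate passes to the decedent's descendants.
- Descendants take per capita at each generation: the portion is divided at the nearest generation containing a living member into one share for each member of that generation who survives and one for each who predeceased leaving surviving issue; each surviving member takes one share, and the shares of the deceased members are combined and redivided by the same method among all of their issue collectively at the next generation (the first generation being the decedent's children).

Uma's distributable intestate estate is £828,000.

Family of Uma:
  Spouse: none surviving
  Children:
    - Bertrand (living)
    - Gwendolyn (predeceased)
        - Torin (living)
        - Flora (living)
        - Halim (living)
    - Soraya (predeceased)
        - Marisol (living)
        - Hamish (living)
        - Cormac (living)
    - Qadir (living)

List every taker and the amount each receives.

The entire £828,000 passes to the descendants.
That amount (£828,000) is divided at the children's generation into 4 shares of £207,000. Bertrand and Qadir each take £207,000. The 2 shares of the deceased (Gwendolyn and Soraya) are combined into a pool of £414,000.
That pool (£414,000) is divided at the grandchildren's generation equally among Torin, Flora, Halim, Marisol, Hamish, and Cormac: £69,000 each.

Bertrand: £207,000; Torin: £69,000; Flora: £69,000; Halim: £69,000; Marisol: £69,000; Hamish: £69,000; Cormac: £69,000; Qadir: £207,000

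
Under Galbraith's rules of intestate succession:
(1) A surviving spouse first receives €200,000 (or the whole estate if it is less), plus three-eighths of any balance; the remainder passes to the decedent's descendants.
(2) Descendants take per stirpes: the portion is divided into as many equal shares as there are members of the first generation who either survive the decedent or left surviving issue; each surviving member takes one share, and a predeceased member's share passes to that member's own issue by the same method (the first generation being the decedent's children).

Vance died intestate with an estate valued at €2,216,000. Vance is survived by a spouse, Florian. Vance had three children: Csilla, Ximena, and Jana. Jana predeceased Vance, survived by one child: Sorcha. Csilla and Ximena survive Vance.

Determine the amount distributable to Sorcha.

Sorcha receives €420,000.

Florian first takes €200,000, leaving a balance of €2,016,000. Florian then takes three-eighths of the balance (€756,000), for a total of €956,000. The remaining €1,260,000 passes to the descendants.
The descendants' portion (€1,260,000) is divided into 3 shares of €420,000: Csilla and Ximena each take €420,000; Jana's €420,000 share passes to Jana's issue.
Jana's share (€420,000) passes entirely to Sorcha.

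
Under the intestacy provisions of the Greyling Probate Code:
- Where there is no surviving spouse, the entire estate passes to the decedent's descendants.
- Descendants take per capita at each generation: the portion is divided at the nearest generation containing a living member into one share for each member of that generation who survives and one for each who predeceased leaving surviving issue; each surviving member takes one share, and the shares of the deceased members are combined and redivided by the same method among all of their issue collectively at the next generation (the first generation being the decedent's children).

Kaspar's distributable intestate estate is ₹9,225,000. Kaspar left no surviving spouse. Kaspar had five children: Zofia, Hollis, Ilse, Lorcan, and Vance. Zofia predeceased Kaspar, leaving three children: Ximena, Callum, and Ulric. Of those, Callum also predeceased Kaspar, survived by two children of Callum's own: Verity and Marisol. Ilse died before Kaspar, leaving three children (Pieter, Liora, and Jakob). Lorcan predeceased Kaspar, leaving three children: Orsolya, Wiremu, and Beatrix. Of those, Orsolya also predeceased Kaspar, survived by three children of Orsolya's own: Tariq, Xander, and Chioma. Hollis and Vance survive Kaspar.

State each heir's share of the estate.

The entire ₹9,225,000 passes to the descendants.
That amount (₹9,225,000) is divided at the children's generation into 5 shares of ₹1,845,000. Hollis and Vance each take ₹1,845,000. The 3 shares of the deceased (Zofia, Ilse, and Lorcan) are combined into a pool of ₹5,535,000.
That pool (₹5,535,000) is divided at the grandchildren's generation into 9 shares of ₹615,000. Ximena, Ulric, Pieter, Liora, Jakob, Wiremu, and Beatrix each take ₹615,000. The 2 shares of the deceased (Callum and Orsolya) are combined into a pool of ₹1,230,000.
That pool (₹1,230,000) is divided at the great-grandchildren's generation equally among Verity, Marisol, Tariq, Xander, and Chioma: ₹246,000 each.

Ximena: ₹615,000; Verity: ₹246,000; Marisol: ₹246,000; Ulric: ₹615,000; Hollis: ₹1,845,000; Pieter: ₹615,000; Liora: ₹615,000; Jakob: ₹615,000; Tariq: ₹246,000; Xander: ₹246,000; Chioma: ₹246,000; Wiremu: ₹615,000; Beatrix: ₹615,000; Vance: ₹1,845,000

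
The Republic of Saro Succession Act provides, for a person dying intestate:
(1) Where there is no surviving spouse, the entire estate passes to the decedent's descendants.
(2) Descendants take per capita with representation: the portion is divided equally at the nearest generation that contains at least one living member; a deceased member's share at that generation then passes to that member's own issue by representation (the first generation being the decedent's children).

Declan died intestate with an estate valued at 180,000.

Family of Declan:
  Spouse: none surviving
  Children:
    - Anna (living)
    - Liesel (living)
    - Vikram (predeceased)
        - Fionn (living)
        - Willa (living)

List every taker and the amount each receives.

Anna: 60,000; Liesel: 60,000; Fionn: 30,000; Willa: 30,000

The entire 180,000 passes to the descendants.
That amount (180,000) is divided into 3 shares of 60,000: Anna and Liesel each take 60,000; Vikram's 60,000 share passes to Vikram's issue.
Vikram's share (60,000) is divided into 2 shares of 30,000: Fionn and Willa each take 30,000.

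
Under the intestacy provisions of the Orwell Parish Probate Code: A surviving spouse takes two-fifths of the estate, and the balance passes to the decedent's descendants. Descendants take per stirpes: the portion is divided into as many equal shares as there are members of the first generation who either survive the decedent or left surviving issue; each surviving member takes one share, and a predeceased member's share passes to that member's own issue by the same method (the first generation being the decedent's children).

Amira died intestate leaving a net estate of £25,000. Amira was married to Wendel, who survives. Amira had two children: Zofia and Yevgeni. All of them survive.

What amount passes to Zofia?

Zofia receives £7,500.

Wendel takes two-fifths of £25,000 = £10,000. The remaining £15,000 passes to the descendants.
The descendants' portion (£15,000) is divided into 2 shares of £7,500: Zofia and Yevgeni each take £7,500.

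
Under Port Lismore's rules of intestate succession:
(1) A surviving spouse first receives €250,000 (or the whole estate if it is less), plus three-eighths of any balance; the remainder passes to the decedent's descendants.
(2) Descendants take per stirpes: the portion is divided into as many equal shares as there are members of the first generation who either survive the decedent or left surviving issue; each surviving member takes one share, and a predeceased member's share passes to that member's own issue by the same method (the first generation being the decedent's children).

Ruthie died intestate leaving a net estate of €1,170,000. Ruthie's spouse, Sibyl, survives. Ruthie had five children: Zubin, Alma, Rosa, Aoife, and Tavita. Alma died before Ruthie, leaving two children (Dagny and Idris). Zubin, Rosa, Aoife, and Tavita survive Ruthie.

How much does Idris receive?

Sibyl first takes €250,000, leaving a balance of €920,000. Sibyl then takes three-eighths of the balance (€345,000), for a total of €595,000. The remaining €575,000 passes to the descendants.
The descendants' portion (€575,000) is divided into 5 shares of €115,000: Zubin, Rosa, Aoife, and Tavita each take €115,000; Alma's €115,000 share passes to Alma's issue.
Alma's share (€115,000) is divided into 2 shares of €57,500: Dagny and Idris each take €57,500.

Idris receives €57,500.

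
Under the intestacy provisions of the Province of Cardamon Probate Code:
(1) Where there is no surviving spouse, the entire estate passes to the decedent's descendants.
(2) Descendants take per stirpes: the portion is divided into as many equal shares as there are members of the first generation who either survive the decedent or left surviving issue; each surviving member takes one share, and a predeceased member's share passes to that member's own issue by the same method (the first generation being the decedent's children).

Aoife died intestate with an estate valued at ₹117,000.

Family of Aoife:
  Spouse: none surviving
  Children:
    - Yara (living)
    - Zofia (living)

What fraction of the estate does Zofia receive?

The entire ₹117,000 passes to the descendants.
That amount (₹117,000) is divided into 2 shares of ₹58,500: Yara and Zofia each take ₹58,500.

Zofia receives 1/2 of the estate.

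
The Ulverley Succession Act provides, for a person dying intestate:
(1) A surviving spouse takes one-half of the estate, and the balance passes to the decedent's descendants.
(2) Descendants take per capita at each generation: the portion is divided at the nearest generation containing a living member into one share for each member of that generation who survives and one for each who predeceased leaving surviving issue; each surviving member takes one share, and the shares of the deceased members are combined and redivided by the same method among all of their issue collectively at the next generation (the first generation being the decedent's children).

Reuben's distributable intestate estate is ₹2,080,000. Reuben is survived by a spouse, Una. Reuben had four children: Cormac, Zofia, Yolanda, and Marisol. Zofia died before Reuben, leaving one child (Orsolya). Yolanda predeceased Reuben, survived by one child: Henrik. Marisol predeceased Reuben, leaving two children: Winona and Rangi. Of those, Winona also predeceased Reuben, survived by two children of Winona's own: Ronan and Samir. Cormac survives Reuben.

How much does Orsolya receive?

Una takes one-half of ₹2,080,000 = ₹1,040,000. The remaining ₹1,040,000 passes to the descendants.
The descendants' portion (₹1,040,000) is divided at the children's generation into 4 shares of ₹260,000. Cormac takes ₹260,000. The 3 shares of the deceased (Zofia, Yolanda, and Marisol) are combined into a pool of ₹780,000.
That pool (₹780,000) is divided at the grandchildren's generation into 4 shares of ₹195,000. Orsolya, Henrik, and Rangi each take ₹195,000. The remaining share for the deceased Winona (₹195,000) is carried to the next generation.
That pool (₹195,000) is divided at the great-grandchildren's generation equally among Ronan and Samir: ₹97,500 each.

Orsolya receives ₹195,000.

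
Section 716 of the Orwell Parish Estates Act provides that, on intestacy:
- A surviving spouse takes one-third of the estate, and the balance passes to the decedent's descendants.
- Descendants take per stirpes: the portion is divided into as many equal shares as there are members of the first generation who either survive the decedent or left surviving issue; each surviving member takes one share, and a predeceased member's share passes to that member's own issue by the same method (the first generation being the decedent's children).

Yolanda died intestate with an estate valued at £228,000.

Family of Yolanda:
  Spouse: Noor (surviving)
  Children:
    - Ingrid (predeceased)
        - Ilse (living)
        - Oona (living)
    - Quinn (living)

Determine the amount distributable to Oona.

Noor takes one-third of £228,000 = £76,000. The remaining £152,000 passes to the descendants.
The descendants' portion (£152,000) is divided into 2 shares of £76,000: Quinn takes £76,000; Ingrid's £76,000 share passes to Ingrid's issue.
Ingrid's share (£76,000) is divided into 2 shares of £38,000: Ilse and Oona each take £38,000.

Oona receives £38,000.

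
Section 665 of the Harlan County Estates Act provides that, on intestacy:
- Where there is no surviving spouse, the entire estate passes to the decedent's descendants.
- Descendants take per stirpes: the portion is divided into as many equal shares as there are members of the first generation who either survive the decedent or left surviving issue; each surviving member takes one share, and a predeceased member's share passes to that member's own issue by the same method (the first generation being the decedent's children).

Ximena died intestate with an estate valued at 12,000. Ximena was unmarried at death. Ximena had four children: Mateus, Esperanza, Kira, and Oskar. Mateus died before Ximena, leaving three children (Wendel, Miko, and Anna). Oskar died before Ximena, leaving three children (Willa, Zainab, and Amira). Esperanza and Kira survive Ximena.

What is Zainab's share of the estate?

Zainab receives 1,000.

The entire 12,000 passes to the descendants.
That amount (12,000) is divided into 4 shares of 3,000: Esperanza and Kira each take 3,000; Mateus's 3,000 share passes to Mateus's issue; Oskar's 3,000 share passes to Oskar's issue.
Mateus's share (3,000) is divided into 3 shares of 1,000: Wendel, Miko, and Anna each take 1,000.
Oskar's share (3,000) is divided into 3 shares of 1,000: Willa, Zainab, and Amira each take 1,000.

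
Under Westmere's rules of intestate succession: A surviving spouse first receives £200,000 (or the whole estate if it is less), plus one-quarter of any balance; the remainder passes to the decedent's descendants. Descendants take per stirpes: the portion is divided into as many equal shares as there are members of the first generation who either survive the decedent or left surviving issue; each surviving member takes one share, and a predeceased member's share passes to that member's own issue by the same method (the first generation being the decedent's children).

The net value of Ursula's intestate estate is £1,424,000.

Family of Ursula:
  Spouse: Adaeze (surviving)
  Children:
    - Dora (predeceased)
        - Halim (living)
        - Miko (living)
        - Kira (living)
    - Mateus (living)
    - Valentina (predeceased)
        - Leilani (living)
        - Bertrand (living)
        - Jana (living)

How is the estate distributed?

Adaeze first takes £200,000, leaving a balance of £1,224,000. Adaeze then takes one-quarter of the balance (£306,000), for a total of £506,000. The remaining £918,000 passes to the descendants.
The descendants' portion (£918,000) is divided into 3 shares of £306,000: Mateus takes £306,000; Dora's £306,000 share passes to Dora's issue; Valentina's £306,000 share passes to Valentina's issue.
Dora's share (£306,000) is divided into 3 shares of £102,000: Halim, Miko, and Kira each take £102,000.
Valentina's share (£306,000) is divided into 3 shares of £102,000: Leilani, Bertrand, and Jana each take £102,000.

Adaeze: £506,000; Halim: £102,000; Miko: £102,000; Kira: £102,000; Mateus: £306,000; Leilani: £102,000; Bertrand: £102,000; Jana: £102,000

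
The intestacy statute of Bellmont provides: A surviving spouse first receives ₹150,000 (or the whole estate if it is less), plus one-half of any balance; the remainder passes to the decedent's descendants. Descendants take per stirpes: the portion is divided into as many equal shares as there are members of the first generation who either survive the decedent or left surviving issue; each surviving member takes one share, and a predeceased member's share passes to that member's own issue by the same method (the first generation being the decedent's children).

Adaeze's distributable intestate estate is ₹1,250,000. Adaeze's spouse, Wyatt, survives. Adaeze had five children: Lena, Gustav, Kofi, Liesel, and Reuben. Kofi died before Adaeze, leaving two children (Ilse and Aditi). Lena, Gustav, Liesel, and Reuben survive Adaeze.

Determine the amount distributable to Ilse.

Wyatt first takes ₹150,000, leaving a balance of ₹1,100,000. Wyatt then takes one-half of the balance (₹550,000), for a total of ₹700,000. The remaining ₹550,000 passes to the descendants.
The descendants' portion (₹550,000) is divided into 5 shares of ₹110,000: Lena, Gustav, Liesel, and Reuben each take ₹110,000; Kofi's ₹110,000 share passes to Kofi's issue.
Kofi's share (₹110,000) is divided into 2 shares of ₹55,000: Ilse and Aditi each take ₹55,000.

Ilse receives ₹55,000.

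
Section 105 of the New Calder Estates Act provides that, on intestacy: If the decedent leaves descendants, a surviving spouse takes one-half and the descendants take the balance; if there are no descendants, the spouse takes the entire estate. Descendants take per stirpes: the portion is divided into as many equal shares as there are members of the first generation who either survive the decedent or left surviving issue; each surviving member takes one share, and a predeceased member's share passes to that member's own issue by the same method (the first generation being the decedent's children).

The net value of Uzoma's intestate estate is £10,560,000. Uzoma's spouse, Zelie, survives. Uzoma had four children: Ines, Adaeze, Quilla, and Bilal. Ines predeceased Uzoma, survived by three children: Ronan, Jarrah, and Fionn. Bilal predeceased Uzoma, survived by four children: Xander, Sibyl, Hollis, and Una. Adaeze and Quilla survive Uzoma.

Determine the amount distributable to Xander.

Xander receives £330,000.

Zelie takes one-half of £10,560,000 = £5,280,000. The remaining £5,280,000 passes to the descendants.
The descendants' portion (£5,280,000) is divided into 4 shares of £1,320,000: Adaeze and Quilla each take £1,320,000; Ines's £1,320,000 share passes to Ines's issue; Bilal's £1,320,000 share passes to Bilal's issue.
Ines's share (£1,320,000) is divided into 3 shares of £440,000: Ronan, Jarrah, and Fionn each take £440,000.
Bilal's share (£1,320,000) is divided into 4 shares of £330,000: Xander, Sibyl, Hollis, and Una each take £330,000.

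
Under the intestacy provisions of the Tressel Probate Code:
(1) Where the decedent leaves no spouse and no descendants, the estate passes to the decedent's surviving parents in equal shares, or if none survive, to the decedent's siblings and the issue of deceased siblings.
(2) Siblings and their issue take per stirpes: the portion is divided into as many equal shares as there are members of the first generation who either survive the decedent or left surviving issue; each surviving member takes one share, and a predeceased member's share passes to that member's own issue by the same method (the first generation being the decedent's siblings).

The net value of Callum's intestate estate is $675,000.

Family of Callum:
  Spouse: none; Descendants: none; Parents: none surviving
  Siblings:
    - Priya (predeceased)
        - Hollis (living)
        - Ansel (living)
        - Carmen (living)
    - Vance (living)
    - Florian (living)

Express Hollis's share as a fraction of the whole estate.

The entire $675,000 passes to the siblings and their issue.
That amount ($675,000) is divided into 3 shares of $225,000: Vance and Florian each take $225,000; Priya's $225,000 share passes to Priya's issue.
Priya's share ($225,000) is divided into 3 shares of $75,000: Hollis, Ansel, and Carmen each take $75,000.

Hollis receives 1/9 of the estate.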